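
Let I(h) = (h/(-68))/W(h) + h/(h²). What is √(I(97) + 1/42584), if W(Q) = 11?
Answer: I*√17802002522141398/386215588 ≈ 0.34547*I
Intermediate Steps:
I(h) = 1/h - h/748 (I(h) = (h/(-68))/11 + h/(h²) = (h*(-1/68))*(1/11) + h/h² = -h/68*(1/11) + 1/h = -h/748 + 1/h = 1/h - h/748)
√(I(97) + 1/42584) = √((1/97 - 1/748*97) + 1/42584) = √((1/97 - 97/748) + 1/42584) = √(-8661/72556 + 1/42584) = √(-92186867/772431176) = I*√17802002522141398/386215588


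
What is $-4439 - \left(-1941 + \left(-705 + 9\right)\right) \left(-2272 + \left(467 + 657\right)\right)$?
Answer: $-3031715$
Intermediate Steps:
$-4439 - \left(-1941 + \left(-705 + 9\right)\right) \left(-2272 + \left(467 + 657\right)\right) = -4439 - \left(-1941 - 696\right) \left(-2272 + 1124\right) = -4439 - \left(-2637\right) \left(-1148\right) = -4439 - 3027276 = -3031715$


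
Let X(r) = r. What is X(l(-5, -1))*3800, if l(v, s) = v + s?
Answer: -22800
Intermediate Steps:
l(v, s) = s + v
X(l(-5, -1))*3800 = (-1 - 5)*3800 = -6*3800 = -22800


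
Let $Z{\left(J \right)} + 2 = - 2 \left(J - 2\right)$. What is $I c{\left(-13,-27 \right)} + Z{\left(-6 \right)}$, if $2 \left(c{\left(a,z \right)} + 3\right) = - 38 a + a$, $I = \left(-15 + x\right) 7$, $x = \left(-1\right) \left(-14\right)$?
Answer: $- \frac{3297}{2} \approx -1648.5$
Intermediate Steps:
$Z{\left(J \right)} = 2 - 2 J$ ($Z{\left(J \right)} = -2 - 2 \left(J - 2\right) = -2 - 2 \left(-2 + J\right) = -2 - \left(-4 + 2 J\right) = 2 - 2 J$)
$x = 14$
$I = -7$ ($I = \left(-15 + 14\right) 7 = \left(-1\right) 7 = -7$)
$c{\left(a,z \right)} = -3 - \frac{37 a}{2}$ ($c{\left(a,z \right)} = -3 + \frac{- 38 a + a}{2} = -3 + \frac{\left(-37\right) a}{2} = -3 - \frac{37 a}{2}$)
$I c{\left(-13,-27 \right)} + Z{\left(-6 \right)} = - 7 \left(-3 - - \frac{481}{2}\right) + \left(2 - -12\right) = - 7 \left(-3 + \frac{481}{2}\right) + \left(2 + 12\right) = \left(-7\right) \frac{475}{2} + 14 = - \frac{3325}{2} + 14 = - \frac{3297}{2}$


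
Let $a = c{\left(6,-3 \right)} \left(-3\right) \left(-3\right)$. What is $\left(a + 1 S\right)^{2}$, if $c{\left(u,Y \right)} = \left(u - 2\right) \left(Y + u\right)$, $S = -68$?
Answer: $1600$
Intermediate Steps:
$c{\left(u,Y \right)} = \left(-2 + u\right) \left(Y + u\right)$
$a = 108$ ($a = \left(6^{2} - -6 - 12 - 18\right) \left(-3\right) \left(-3\right) = \left(36 + 6 - 12 - 18\right) \left(-3\right) \left(-3\right) = 12 \left(-3\right) \left(-3\right) = \left(-36\right) \left(-3\right) = 108$)
$\left(a + 1 S\right)^{2} = \left(108 + 1 \left(-68\right)\right)^{2} = \left(108 - 68\right)^{2} = 40^{2} = 1600$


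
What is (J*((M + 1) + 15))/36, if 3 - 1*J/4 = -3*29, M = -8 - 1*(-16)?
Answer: 240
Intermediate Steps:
M = 8 (M = -8 + 16 = 8)
J = 360 (J = 12 - (-12)*29 = 12 - 4*(-87) = 12 + 348 = 360)
(J*((M + 1) + 15))/36 = (360*((8 + 1) + 15))/36 = (360*(9 + 15))*(1/36) = (360*24)*(1/36) = 8640*(1/36) = 240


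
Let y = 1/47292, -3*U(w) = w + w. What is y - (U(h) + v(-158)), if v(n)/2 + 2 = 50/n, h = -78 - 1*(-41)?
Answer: -24949131/1245356 ≈ -20.034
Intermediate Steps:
h = -37 (h = -78 + 41 = -37)
v(n) = -4 + 100/n (v(n) = -4 + 2*(50/n) = -4 + 100/n)
U(w) = -2*w/3 (U(w) = -(w + w)/3 = -2*w/3)
y = 1/47292 ≈ 2.1145e-5
y - (U(h) + v(-158)) = 1/47292 - (-⅔*(-37) + (-4 + 100/(-158))) = 1/47292 - (74/3 + (-4 + 100*(-1/158))) = 1/47292 - (74/3 + (-4 - 50/79)) = 1/47292 - (74/3 - 366/79) = 1/47292 - 1*4748/237 = 1/47292 - 4748/237 = -24949131/1245356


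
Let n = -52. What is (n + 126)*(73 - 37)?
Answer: 2664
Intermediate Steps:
(n + 126)*(73 - 37) = (-52 + 126)*(73 - 37) = 74*36 = 2664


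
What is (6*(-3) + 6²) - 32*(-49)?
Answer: 1586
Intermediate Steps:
(6*(-3) + 6²) - 32*(-49) = (-18 + 36) + 1568 = 18 + 1568 = 1586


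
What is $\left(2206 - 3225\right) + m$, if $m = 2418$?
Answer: $1399$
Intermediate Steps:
$\left(2206 - 3225\right) + m = \left(2206 - 3225\right) + 2418 = -1019 + 2418 = 1399$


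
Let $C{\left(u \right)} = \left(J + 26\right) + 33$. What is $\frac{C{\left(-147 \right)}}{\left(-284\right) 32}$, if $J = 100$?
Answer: $- \frac{159}{9088} \approx -0.017496$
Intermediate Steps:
$C{\left(u \right)} = 159$ ($C{\left(u \right)} = \left(100 + 26\right) + 33 = 126 + 33 = 159$)
$\frac{C{\left(-147 \right)}}{\left(-284\right) 32} = \frac{159}{\left(-284\right) 32} = \frac{159}{-9088} = 159 \left(- \frac{1}{9088}\right) = - \frac{159}{9088}$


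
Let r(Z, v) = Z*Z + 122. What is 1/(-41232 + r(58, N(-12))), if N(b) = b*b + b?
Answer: -1/37746 ≈ -2.6493e-5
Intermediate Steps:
N(b) = b + b² (N(b) = b² + b = b + b²)
r(Z, v) = 122 + Z² (r(Z, v) = Z² + 122 = 122 + Z²)
1/(-41232 + r(58, N(-12))) = 1/(-41232 + (122 + 58²)) = 1/(-41232 + (122 + 3364)) = 1/(-41232 + 3486) = 1/(-37746) = -1/37746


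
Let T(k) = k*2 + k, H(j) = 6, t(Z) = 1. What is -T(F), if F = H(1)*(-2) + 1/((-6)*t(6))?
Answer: 73/2 ≈ 36.500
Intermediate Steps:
F = -73/6 (F = 6*(-2) + 1/(-6*1) = -12 - ⅙*1 = -12 - ⅙ = -73/6 ≈ -12.167)
T(k) = 3*k (T(k) = 2*k + k = 3*k)
-T(F) = -3*(-73)/6 = -1*(-73/2) = 73/2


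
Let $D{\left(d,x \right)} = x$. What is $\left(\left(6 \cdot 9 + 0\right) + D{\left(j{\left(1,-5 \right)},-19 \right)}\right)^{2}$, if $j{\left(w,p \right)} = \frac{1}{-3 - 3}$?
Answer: $1225$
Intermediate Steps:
$j{\left(w,p \right)} = - \frac{1}{6}$ ($j{\left(w,p \right)} = \frac{1}{-6} = - \frac{1}{6}$)
$\left(\left(6 \cdot 9 + 0\right) + D{\left(j{\left(1,-5 \right)},-19 \right)}\right)^{2} = \left(\left(6 \cdot 9 + 0\right) - 19\right)^{2} = \left(\left(54 + 0\right) - 19\right)^{2} = \left(54 - 19\right)^{2} = 35^{2} = 1225$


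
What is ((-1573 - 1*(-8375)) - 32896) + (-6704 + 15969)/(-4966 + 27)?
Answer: -128887531/4939 ≈ -26096.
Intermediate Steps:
((-1573 - 1*(-8375)) - 32896) + (-6704 + 15969)/(-4966 + 27) = ((-1573 + 8375) - 32896) + 9265/(-4939) = (6802 - 32896) + 9265*(-1/4939) = -26094 - 9265/4939 = -128887531/4939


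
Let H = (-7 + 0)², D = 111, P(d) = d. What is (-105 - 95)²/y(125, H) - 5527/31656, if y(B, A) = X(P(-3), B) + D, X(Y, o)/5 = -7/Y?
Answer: 237292879/728088 ≈ 325.91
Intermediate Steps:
X(Y, o) = -35/Y (X(Y, o) = 5*(-7/Y) = -35/Y)
H = 49 (H = (-7)² = 49)
y(B, A) = 368/3 (y(B, A) = -35/(-3) + 111 = -35*(-⅓) + 111 = 35/3 + 111 = 368/3)
(-105 - 95)²/y(125, H) - 5527/31656 = (-105 - 95)²/(368/3) - 5527/31656 = (-200)²*(3/368) - 5527*1/31656 = 40000*(3/368) - 5527/31656 = 7500/23 - 5527/31656 = 237292879/728088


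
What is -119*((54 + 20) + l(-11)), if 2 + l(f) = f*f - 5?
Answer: -22372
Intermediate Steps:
l(f) = -7 + f**2 (l(f) = -2 + (f*f - 5) = -2 + (f**2 - 5) = -2 + (-5 + f**2) = -7 + f**2)
-119*((54 + 20) + l(-11)) = -119*((54 + 20) + (-7 + (-11)**2)) = -119*(74 + (-7 + 121)) = -119*(74 + 114) = -119*188 = -22372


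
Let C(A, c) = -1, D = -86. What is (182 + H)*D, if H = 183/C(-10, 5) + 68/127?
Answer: 5074/127 ≈ 39.953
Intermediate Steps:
H = -23173/127 (H = 183/(-1) + 68/127 = 183*(-1) + 68*(1/127) = -183 + 68/127 = -23173/127 ≈ -182.46)
(182 + H)*D = (182 - 23173/127)*(-86) = -59/127*(-86) = 5074/127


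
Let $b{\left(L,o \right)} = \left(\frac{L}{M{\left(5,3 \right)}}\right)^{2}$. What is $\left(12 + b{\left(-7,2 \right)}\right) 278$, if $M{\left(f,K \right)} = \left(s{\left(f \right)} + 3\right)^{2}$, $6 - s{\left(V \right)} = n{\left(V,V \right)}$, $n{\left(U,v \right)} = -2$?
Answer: $\frac{48855998}{14641} \approx 3336.9$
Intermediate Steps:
$s{\left(V \right)} = 8$ ($s{\left(V \right)} = 6 - -2 = 6 + 2 = 8$)
$M{\left(f,K \right)} = 121$ ($M{\left(f,K \right)} = \left(8 + 3\right)^{2} = 11^{2} = 121$)
$b{\left(L,o \right)} = \frac{L^{2}}{14641}$ ($b{\left(L,o \right)} = \left(\frac{L}{121}\right)^{2} = \frac{L^{2}}{14641}$)
$\left(12 + b{\left(-7,2 \right)}\right) 278 = \left(12 + \frac{\left(-7\right)^{2}}{14641}\right) 278 = \left(12 + \frac{1}{14641} \cdot 49\right) 278 = \left(12 + \frac{49}{14641}\right) 278 = \frac{175741}{14641} \cdot 278 = \frac{48855998}{14641}$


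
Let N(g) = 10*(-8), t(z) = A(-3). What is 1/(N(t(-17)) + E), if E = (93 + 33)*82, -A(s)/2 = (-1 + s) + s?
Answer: 1/10252 ≈ 9.7542e-5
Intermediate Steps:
A(s) = 2 - 4*s (A(s) = -2*((-1 + s) + s) = -2*(-1 + 2*s) = 2 - 4*s)
t(z) = 14 (t(z) = 2 - 4*(-3) = 2 + 12 = 14)
N(g) = -80
E = 10332 (E = 126*82 = 10332)
1/(N(t(-17)) + E) = 1/(-80 + 10332) = 1/10252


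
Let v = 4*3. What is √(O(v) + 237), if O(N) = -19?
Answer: √218 ≈ 14.765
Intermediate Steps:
v = 12
√(O(v) + 237) = √(-19 + 237) = √218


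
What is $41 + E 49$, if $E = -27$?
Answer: $-1282$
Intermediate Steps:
$41 + E 49 = 41 - 1323 = -1282$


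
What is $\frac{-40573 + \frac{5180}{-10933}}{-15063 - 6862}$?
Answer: $\frac{443589789}{239706025} \approx 1.8506$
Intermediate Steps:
$\frac{-40573 + \frac{5180}{-10933}}{-15063 - 6862} = \frac{-40573 + 5180 \left(- \frac{1}{10933}\right)}{-21925} = \left(-40573 - \frac{5180}{10933}\right) \left(- \frac{1}{21925}\right) = \left(- \frac{443589789}{10933}\right) \left(- \frac{1}{21925}\right) = \frac{443589789}{239706025}$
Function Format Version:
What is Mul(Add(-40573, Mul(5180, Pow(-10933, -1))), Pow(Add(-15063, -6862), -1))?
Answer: Rational(443589789, 239706025) ≈ 1.8506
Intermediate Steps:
Mul(Add(-40573, Mul(5180, Pow(-10933, -1))), Pow(Add(-15063, -6862), -1)) = Mul(Add(-40573, Mul(5180, Rational(-1, 10933))), Pow(-21925, -1)) = Mul(Add(-40573, Rational(-5180, 10933)), Rational(-1, 21925)) = Mul(Rational(-443589789, 10933), Rational(-1, 21925)) = Rational(443589789, 239706025)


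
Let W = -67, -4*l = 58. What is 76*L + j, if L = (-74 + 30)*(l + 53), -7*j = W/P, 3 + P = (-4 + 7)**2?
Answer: -5407181/42 ≈ -1.2874e+5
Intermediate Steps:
l = -29/2 (l = -1/4*58 = -29/2 ≈ -14.500)
P = 6 (P = -3 + (-4 + 7)**2 = -3 + 3**2 = -3 + 9 = 6)
j = 67/42 (j = -(-67)/(7*6) = -1/7*(-67/6) = 67/42 ≈ 1.5952)
L = -1694 (L = (-74 + 30)*(-29/2 + 53) = -44*77/2 = -1694)
76*L + j = 76*(-1694) + 67/42 = -128744 + 67/42 = -5407181/42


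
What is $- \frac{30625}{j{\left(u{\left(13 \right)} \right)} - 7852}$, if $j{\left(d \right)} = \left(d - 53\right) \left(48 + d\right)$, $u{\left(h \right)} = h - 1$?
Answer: $\frac{30625}{10312} \approx 2.9698$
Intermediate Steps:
$u{\left(h \right)} = -1 + h$
$j{\left(d \right)} = \left(-53 + d\right) \left(48 + d\right)$
$- \frac{30625}{j{\left(u{\left(13 \right)} \right)} - 7852} = - \frac{30625}{\left(-2544 + \left(-1 + 13\right)^{2} - 5 \left(-1 + 13\right)\right) - 7852} = - \frac{30625}{\left(-2544 + 12^{2} - 60\right) - 7852} = - \frac{30625}{\left(-2544 + 144 - 60\right) - 7852} = - \frac{30625}{-2460 - 7852} = - \frac{30625}{-10312} = \left(-30625\right) \left(- \frac{1}{10312}\right) = \frac{30625}{10312}$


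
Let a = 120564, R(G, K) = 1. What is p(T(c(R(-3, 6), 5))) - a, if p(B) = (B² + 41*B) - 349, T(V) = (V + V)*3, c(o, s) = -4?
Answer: -121321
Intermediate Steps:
T(V) = 6*V (T(V) = (2*V)*3 = 6*V)
p(B) = -349 + B² + 41*B
p(T(c(R(-3, 6), 5))) - a = (-349 + (6*(-4))² + 41*(6*(-4))) - 1*120564 = (-349 + (-24)² + 41*(-24)) - 120564 = (-349 + 576 - 984) - 120564 = -757 - 120564 = -121321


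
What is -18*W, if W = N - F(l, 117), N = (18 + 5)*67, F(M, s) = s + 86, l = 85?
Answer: -24084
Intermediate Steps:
F(M, s) = 86 + s
N = 1541 (N = 23*67 = 1541)
W = 1338 (W = 1541 - (86 + 117) = 1541 - 1*203 = 1541 - 203 = 1338)
-18*W = -18*1338 = -24084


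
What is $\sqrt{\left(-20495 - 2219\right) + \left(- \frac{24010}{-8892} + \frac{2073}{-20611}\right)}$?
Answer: $\frac{i \sqrt{21190365504708355358}}{30545502} \approx 150.7 i$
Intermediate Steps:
$\sqrt{\left(-20495 - 2219\right) + \left(- \frac{24010}{-8892} + \frac{2073}{-20611}\right)} = \sqrt{-22714 + \left(\left(-24010\right) \left(- \frac{1}{8892}\right) + 2073 \left(- \frac{1}{20611}\right)\right)} = \sqrt{-22714 + \left(\frac{12005}{4446} - \frac{2073}{20611}\right)} = \sqrt{-22714 + \frac{238218497}{91636506}} = \sqrt{- \frac{2081193378787}{91636506}} = \frac{i \sqrt{21190365504708355358}}{30545502}$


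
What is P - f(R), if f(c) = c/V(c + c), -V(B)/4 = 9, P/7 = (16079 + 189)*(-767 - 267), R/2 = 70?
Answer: -1059730021/9 ≈ -1.1775e+8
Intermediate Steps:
R = 140 (R = 2*70 = 140)
P = -117747784 (P = 7*((16079 + 189)*(-767 - 267)) = 7*(16268*(-1034)) = 7*(-16821112) = -117747784)
V(B) = -36 (V(B) = -4*9 = -36)
f(c) = -c/36 (f(c) = c/(-36) = c*(-1/36) = -c/36)
P - f(R) = -117747784 - (-1)*140/36 = -117747784 - 1*(-35/9) = -117747784 + 35/9 = -1059730021/9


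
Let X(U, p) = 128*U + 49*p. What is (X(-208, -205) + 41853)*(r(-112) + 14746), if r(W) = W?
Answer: 75862656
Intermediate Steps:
X(U, p) = 49*p + 128*U
(X(-208, -205) + 41853)*(r(-112) + 14746) = ((49*(-205) + 128*(-208)) + 41853)*(-112 + 14746) = ((-10045 - 26624) + 41853)*14634 = (-36669 + 41853)*14634 = 5184*14634 = 75862656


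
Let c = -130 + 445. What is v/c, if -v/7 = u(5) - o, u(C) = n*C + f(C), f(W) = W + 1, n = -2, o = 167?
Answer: 19/5 ≈ 3.8000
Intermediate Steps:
f(W) = 1 + W
u(C) = 1 - C (u(C) = -2*C + (1 + C) = 1 - C)
c = 315
v = 1197 (v = -7*((1 - 1*5) - 1*167) = -7*((1 - 5) - 167) = -7*(-4 - 167) = -7*(-171) = 1197)
v/c = 1197/315 = 1197*(1/315) = 19/5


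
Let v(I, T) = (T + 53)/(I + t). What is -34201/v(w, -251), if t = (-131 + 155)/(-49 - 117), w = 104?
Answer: 147406310/8217 ≈ 17939.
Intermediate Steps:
t = -12/83 (t = 24/(-166) = 24*(-1/166) = -12/83 ≈ -0.14458)
v(I, T) = (53 + T)/(-12/83 + I) (v(I, T) = (T + 53)/(I - 12/83) = (53 + T)/(-12/83 + I))
-34201/v(w, -251) = -34201*(-12 + 83*104)/(83*(53 - 251)) = -34201/(83*(-198)/(-12 + 8632)) = -34201/(83*(-198)/8620) = -34201/(83*(1/8620)*(-198)) = -34201/(-8217/4310) = -34201*(-4310/8217) = 147406310/8217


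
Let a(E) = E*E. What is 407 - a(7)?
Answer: 358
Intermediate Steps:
a(E) = E²
407 - a(7) = 407 - 1*7² = 407 - 1*49 = 407 - 49 = 358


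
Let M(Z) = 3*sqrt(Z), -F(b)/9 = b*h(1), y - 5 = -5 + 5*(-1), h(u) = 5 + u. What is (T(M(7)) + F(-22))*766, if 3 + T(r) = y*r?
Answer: 907710 - 11490*sqrt(7) ≈ 8.7731e+5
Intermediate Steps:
y = -5 (y = 5 + (-5 + 5*(-1)) = 5 + (-5 - 5) = 5 - 10 = -5)
F(b) = -54*b (F(b) = -9*b*(5 + 1) = -9*b*6 = -54*b)
T(r) = -3 - 5*r
(T(M(7)) + F(-22))*766 = ((-3 - 15*sqrt(7)) - 54*(-22))*766 = ((-3 - 15*sqrt(7)) + 1188)*766 = (1185 - 15*sqrt(7))*766 = 907710 - 11490*sqrt(7)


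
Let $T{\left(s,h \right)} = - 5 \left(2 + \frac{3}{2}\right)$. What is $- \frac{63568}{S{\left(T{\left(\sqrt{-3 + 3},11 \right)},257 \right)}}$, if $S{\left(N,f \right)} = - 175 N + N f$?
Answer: $\frac{63568}{1435} \approx 44.298$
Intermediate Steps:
$T{\left(s,h \right)} = - \frac{35}{2}$ ($T{\left(s,h \right)} = - 5 \left(2 + 3 \cdot \frac{1}{2}\right) = - 5 \left(2 + \frac{3}{2}\right) = \left(-5\right) \frac{7}{2} = - \frac{35}{2}$)
$- \frac{63568}{S{\left(T{\left(\sqrt{-3 + 3},11 \right)},257 \right)}} = - \frac{63568}{\left(- \frac{35}{2}\right) \left(-175 + 257\right)} = - \frac{63568}{\left(- \frac{35}{2}\right) 82} = - \frac{63568}{-1435} = \left(-63568\right) \left(- \frac{1}{1435}\right) = \frac{63568}{1435}$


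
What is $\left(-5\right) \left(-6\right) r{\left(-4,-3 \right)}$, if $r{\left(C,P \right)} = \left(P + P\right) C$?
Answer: $720$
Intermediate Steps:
$r{\left(C,P \right)} = 2 C P$ ($r{\left(C,P \right)} = 2 P C = 2 C P$)
$\left(-5\right) \left(-6\right) r{\left(-4,-3 \right)} = \left(-5\right) \left(-6\right) 2 \left(-4\right) \left(-3\right) = 30 \cdot 24 = 720$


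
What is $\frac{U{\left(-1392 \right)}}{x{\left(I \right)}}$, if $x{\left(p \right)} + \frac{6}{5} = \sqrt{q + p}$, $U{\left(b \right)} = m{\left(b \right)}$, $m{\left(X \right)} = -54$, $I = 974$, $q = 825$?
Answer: $- \frac{1620}{44939} - \frac{1350 \sqrt{1799}}{44939} \approx -1.3102$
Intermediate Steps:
$U{\left(b \right)} = -54$
$x{\left(p \right)} = - \frac{6}{5} + \sqrt{825 + p}$
$\frac{U{\left(-1392 \right)}}{x{\left(I \right)}} = - \frac{54}{- \frac{6}{5} + \sqrt{825 + 974}} = - \frac{54}{- \frac{6}{5} + \sqrt{1799}}$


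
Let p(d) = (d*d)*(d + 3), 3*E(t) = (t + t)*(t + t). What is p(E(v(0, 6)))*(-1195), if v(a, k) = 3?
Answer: -2581200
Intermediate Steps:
E(t) = 4*t²/3 (E(t) = ((t + t)*(t + t))/3 = ((2*t)*(2*t))/3 = (4*t²)/3 = 4*t²/3)
p(d) = d²*(3 + d)
p(E(v(0, 6)))*(-1195) = (((4/3)*3²)²*(3 + (4/3)*3²))*(-1195) = (((4/3)*9)²*(3 + (4/3)*9))*(-1195) = (12²*(3 + 12))*(-1195) = (144*15)*(-1195) = 2160*(-1195) = -2581200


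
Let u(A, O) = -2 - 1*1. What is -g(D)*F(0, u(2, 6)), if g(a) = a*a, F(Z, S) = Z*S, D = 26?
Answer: 0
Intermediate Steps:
u(A, O) = -3 (u(A, O) = -2 - 1 = -3)
F(Z, S) = S*Z
g(a) = a²
-g(D)*F(0, u(2, 6)) = -26²*(-3*0) = -676*0 = -1*0 = 0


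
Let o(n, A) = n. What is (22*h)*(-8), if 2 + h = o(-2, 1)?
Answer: 704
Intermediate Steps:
h = -4 (h = -2 - 2 = -4)
(22*h)*(-8) = (22*(-4))*(-8) = -88*(-8) = 704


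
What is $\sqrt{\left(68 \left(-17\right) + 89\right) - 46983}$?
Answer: $155 i \sqrt{2} \approx 219.2 i$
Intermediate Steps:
$\sqrt{\left(68 \left(-17\right) + 89\right) - 46983} = \sqrt{\left(-1156 + 89\right) - 46983} = \sqrt{-1067 - 46983} = \sqrt{-48050} = 155 i \sqrt{2}$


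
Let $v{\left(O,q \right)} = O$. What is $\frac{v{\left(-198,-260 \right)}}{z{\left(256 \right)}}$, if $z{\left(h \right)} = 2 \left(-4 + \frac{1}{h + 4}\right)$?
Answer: $\frac{25740}{1039} \approx 24.774$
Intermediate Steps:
$z{\left(h \right)} = -8 + \frac{2}{4 + h}$ ($z{\left(h \right)} = 2 \left(-4 + \frac{1}{4 + h}\right) = -8 + \frac{2}{4 + h}$)
$\frac{v{\left(-198,-260 \right)}}{z{\left(256 \right)}} = - \frac{198}{2 \frac{1}{4 + 256} \left(-15 - 1024\right)} = - \frac{198}{2 \cdot \frac{1}{260} \left(-15 - 1024\right)} = - \frac{198}{2 \cdot \frac{1}{260} \left(-1039\right)} = - \frac{198}{- \frac{1039}{130}} = \left(-198\right) \left(- \frac{130}{1039}\right) = \frac{25740}{1039}$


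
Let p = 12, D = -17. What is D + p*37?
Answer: 427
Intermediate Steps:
D + p*37 = -17 + 12*37 = -17 + 444 = 427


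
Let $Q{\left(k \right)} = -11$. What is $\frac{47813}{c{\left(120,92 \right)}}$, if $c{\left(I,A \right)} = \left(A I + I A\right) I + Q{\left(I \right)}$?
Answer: $\frac{47813}{2649589} \approx 0.018045$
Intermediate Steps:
$c{\left(I,A \right)} = -11 + 2 A I^{2}$ ($c{\left(I,A \right)} = \left(A I + I A\right) I - 11 = \left(A I + A I\right) I - 11 = 2 A I I - 11 = 2 A I^{2} - 11 = -11 + 2 A I^{2}$)
$\frac{47813}{c{\left(120,92 \right)}} = \frac{47813}{-11 + 2 \cdot 92 \cdot 120^{2}} = \frac{47813}{-11 + 2 \cdot 92 \cdot 14400} = \frac{47813}{-11 + 2649600} = \frac{47813}{2649589}$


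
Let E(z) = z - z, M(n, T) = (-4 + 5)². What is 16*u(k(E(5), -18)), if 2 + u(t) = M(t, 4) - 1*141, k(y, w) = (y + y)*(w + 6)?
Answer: -2272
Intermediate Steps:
M(n, T) = 1 (M(n, T) = 1² = 1)
E(z) = 0
k(y, w) = 2*y*(6 + w) (k(y, w) = (2*y)*(6 + w) = 2*y*(6 + w))
u(t) = -142 (u(t) = -2 + (1 - 1*141) = -2 + (1 - 141) = -2 - 140 = -142)
16*u(k(E(5), -18)) = 16*(-142) = -2272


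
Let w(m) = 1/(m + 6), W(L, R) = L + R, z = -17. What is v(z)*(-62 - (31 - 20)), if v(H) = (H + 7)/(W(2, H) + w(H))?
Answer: -4015/83 ≈ -48.373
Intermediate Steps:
w(m) = 1/(6 + m)
v(H) = (7 + H)/(2 + H + 1/(6 + H)) (v(H) = (H + 7)/((2 + H) + 1/(6 + H)) = (7 + H)/(2 + H + 1/(6 + H)))
v(z)*(-62 - (31 - 20)) = ((6 - 17)*(7 - 17)/(1 + (2 - 17)*(6 - 17)))*(-62 - (31 - 20)) = (-11*(-10)/(1 - 15*(-11)))*(-62 - 1*11) = (-11*(-10)/(1 + 165))*(-62 - 11) = (-11*(-10)/166)*(-73) = ((1/166)*(-11)*(-10))*(-73) = (55/83)*(-73) = -4015/83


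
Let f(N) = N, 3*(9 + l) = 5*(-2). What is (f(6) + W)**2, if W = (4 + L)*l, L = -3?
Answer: 361/9 ≈ 40.111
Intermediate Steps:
l = -37/3 (l = -9 + (5*(-2))/3 = -9 + (1/3)*(-10) = -9 - 10/3 = -37/3 ≈ -12.333)
W = -37/3 (W = (4 - 3)*(-37/3) = 1*(-37/3) = -37/3 ≈ -12.333)
(f(6) + W)**2 = (6 - 37/3)**2 = (-19/3)**2 = 361/9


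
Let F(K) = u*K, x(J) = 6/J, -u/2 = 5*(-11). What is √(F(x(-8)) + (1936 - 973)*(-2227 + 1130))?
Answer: I*√4225974/2 ≈ 1027.9*I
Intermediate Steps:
u = 110 (u = -10*(-11) = -2*(-55) = 110)
F(K) = 110*K
√(F(x(-8)) + (1936 - 973)*(-2227 + 1130)) = √(110*(6/(-8)) + (1936 - 973)*(-2227 + 1130)) = √(110*(6*(-⅛)) + 963*(-1097)) = √(110*(-¾) - 1056411) = √(-165/2 - 1056411) = √(-2112987/2) = I*√4225974/2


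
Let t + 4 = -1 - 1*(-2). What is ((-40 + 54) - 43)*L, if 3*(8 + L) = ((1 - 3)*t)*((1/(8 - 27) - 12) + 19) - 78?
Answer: 11078/19 ≈ 583.05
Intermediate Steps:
t = -3 (t = -4 + (-1 - 1*(-2)) = -4 + (-1 + 2) = -4 + 1 = -3)
L = -382/19 (L = -8 + (((1 - 3)*(-3))*((1/(8 - 27) - 12) + 19) - 78)/3 = -8 + ((-2*(-3))*((1/(-19) - 12) + 19) - 78)/3 = -8 + (6*((-1/19 - 12) + 19) - 78)/3 = -8 + (6*(-229/19 + 19) - 78)/3 = -8 + (6*(132/19) - 78)/3 = -8 + (792/19 - 78)/3 = -8 + (⅓)*(-690/19) = -8 - 230/19 = -382/19 ≈ -20.105)
((-40 + 54) - 43)*L = ((-40 + 54) - 43)*(-382/19) = (14 - 43)*(-382/19) = -29*(-382/19) = 11078/19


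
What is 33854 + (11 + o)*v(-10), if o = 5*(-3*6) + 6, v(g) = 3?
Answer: 33635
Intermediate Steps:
o = -84 (o = 5*(-18) + 6 = -90 + 6 = -84)
33854 + (11 + o)*v(-10) = 33854 + (11 - 84)*3 = 33854 - 73*3 = 33854 - 219 = 33635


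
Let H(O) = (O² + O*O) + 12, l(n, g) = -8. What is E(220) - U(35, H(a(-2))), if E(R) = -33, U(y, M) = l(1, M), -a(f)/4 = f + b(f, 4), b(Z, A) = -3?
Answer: -25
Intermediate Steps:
a(f) = 12 - 4*f (a(f) = -4*(f - 3) = -4*(-3 + f) = 12 - 4*f)
H(O) = 12 + 2*O² (H(O) = (O² + O²) + 12 = 2*O² + 12 = 12 + 2*O²)
U(y, M) = -8
E(220) - U(35, H(a(-2))) = -33 - 1*(-8) = -33 + 8 = -25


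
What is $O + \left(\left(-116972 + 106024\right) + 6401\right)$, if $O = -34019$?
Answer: $-38566$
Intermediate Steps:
$O + \left(\left(-116972 + 106024\right) + 6401\right) = -34019 + \left(\left(-116972 + 106024\right) + 6401\right) = -34019 + \left(-10948 + 6401\right) = -34019 - 4547 = -38566$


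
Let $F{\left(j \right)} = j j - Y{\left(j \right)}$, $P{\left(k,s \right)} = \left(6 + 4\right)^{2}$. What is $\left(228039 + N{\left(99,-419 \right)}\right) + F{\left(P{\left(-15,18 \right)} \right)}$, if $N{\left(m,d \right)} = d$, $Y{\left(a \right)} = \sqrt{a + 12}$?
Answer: $237620 - 4 \sqrt{7} \approx 2.3761 \cdot 10^{5}$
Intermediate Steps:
$Y{\left(a \right)} = \sqrt{12 + a}$
$P{\left(k,s \right)} = 100$ ($P{\left(k,s \right)} = 10^{2} = 100$)
$F{\left(j \right)} = j^{2} - \sqrt{12 + j}$ ($F{\left(j \right)} = j j - \sqrt{12 + j} = j^{2} - \sqrt{12 + j}$)
$\left(228039 + N{\left(99,-419 \right)}\right) + F{\left(P{\left(-15,18 \right)} \right)} = \left(228039 - 419\right) + \left(100^{2} - \sqrt{12 + 100}\right) = 227620 + \left(10000 - \sqrt{112}\right) = 227620 + \left(10000 - 4 \sqrt{7}\right) = 237620 - 4 \sqrt{7}$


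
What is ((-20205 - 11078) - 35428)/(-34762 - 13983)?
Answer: 66711/48745 ≈ 1.3686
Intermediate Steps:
((-20205 - 11078) - 35428)/(-34762 - 13983) = (-31283 - 35428)/(-48745) = -66711*(-1/48745) = 66711/48745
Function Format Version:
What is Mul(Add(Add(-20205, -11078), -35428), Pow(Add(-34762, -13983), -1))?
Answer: Rational(66711, 48745) ≈ 1.3686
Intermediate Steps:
Mul(Add(Add(-20205, -11078), -35428), Pow(Add(-34762, -13983), -1)) = Mul(Add(-31283, -35428), Pow(-48745, -1)) = Mul(-66711, Rational(-1, 48745)) = Rational(66711, 48745)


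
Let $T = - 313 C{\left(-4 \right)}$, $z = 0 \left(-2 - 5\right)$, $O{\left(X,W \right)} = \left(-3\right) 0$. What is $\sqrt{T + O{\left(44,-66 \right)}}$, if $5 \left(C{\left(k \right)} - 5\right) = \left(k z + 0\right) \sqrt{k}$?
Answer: $i \sqrt{1565} \approx 39.56 i$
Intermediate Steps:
$O{\left(X,W \right)} = 0$
$z = 0$ ($z = 0 \left(-7\right) = 0$)
$C{\left(k \right)} = 5$ ($C{\left(k \right)} = 5 + \frac{\left(k 0 + 0\right) \sqrt{k}}{5} = 5 + \frac{\left(0 + 0\right) \sqrt{k}}{5} = 5 + \frac{0 \sqrt{k}}{5} = 5 + \frac{1}{5} \cdot 0 = 5 + 0 = 5$)
$T = -1565$ ($T = \left(-313\right) 5 = -1565$)
$\sqrt{T + O{\left(44,-66 \right)}} = \sqrt{-1565 + 0} = \sqrt{-1565} = i \sqrt{1565}$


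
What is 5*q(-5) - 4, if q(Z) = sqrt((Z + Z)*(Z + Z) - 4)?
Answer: -4 + 20*sqrt(6) ≈ 44.990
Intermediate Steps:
q(Z) = sqrt(-4 + 4*Z**2) (q(Z) = sqrt((2*Z)*(2*Z) - 4) = sqrt(4*Z**2 - 4) = sqrt(-4 + 4*Z**2))
5*q(-5) - 4 = 5*(2*sqrt(-1 + (-5)**2)) - 4 = 5*(2*sqrt(-1 + 25)) - 4 = 5*(2*sqrt(24)) - 4 = 5*(2*(2*sqrt(6))) - 4 = 5*(4*sqrt(6)) - 4 = 20*sqrt(6) - 4 = -4 + 20*sqrt(6)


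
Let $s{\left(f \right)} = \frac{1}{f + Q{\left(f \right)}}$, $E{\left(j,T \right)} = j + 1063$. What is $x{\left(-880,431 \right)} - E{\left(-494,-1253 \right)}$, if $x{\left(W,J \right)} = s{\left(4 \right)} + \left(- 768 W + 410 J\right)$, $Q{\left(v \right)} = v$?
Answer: $\frac{6815849}{8} \approx 8.5198 \cdot 10^{5}$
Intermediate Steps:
$E{\left(j,T \right)} = 1063 + j$
$s{\left(f \right)} = \frac{1}{2 f}$ ($s{\left(f \right)} = \frac{1}{f + f} = \frac{1}{2 f}$)
$x{\left(W,J \right)} = \frac{1}{8} - 768 W + 410 J$ ($x{\left(W,J \right)} = \frac{1}{2 \cdot 4} + \left(- 768 W + 410 J\right) = \frac{1}{2} \cdot \frac{1}{4} + \left(- 768 W + 410 J\right) = \frac{1}{8} + \left(- 768 W + 410 J\right) = \frac{1}{8} - 768 W + 410 J$)
$x{\left(-880,431 \right)} - E{\left(-494,-1253 \right)} = \left(\frac{1}{8} - -675840 + 410 \cdot 431\right) - \left(1063 - 494\right) = \left(\frac{1}{8} + 675840 + 176710\right) - 569 = \frac{6820401}{8} - 569 = \frac{6815849}{8}$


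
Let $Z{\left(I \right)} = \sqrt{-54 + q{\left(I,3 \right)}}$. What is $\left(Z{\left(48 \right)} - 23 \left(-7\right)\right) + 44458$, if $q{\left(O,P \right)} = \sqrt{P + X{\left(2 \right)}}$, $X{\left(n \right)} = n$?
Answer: $44619 + \sqrt{-54 + \sqrt{5}} \approx 44619.0 + 7.1947 i$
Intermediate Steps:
$q{\left(O,P \right)} = \sqrt{2 + P}$ ($q{\left(O,P \right)} = \sqrt{P + 2} = \sqrt{2 + P}$)
$Z{\left(I \right)} = \sqrt{-54 + \sqrt{5}}$ ($Z{\left(I \right)} = \sqrt{-54 + \sqrt{2 + 3}} = \sqrt{-54 + \sqrt{5}}$)
$\left(Z{\left(48 \right)} - 23 \left(-7\right)\right) + 44458 = \left(\sqrt{-54 + \sqrt{5}} - 23 \left(-7\right)\right) + 44458 = \left(\sqrt{-54 + \sqrt{5}} - -161\right) + 44458 = \left(\sqrt{-54 + \sqrt{5}} + 161\right) + 44458 = \left(161 + \sqrt{-54 + \sqrt{5}}\right) + 44458 = 44619 + \sqrt{-54 + \sqrt{5}}$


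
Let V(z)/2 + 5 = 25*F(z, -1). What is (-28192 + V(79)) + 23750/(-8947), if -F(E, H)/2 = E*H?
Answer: -181665744/8947 ≈ -20305.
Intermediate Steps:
F(E, H) = -2*E*H
V(z) = -10 + 100*z (V(z) = -10 + 2*(25*(-2*z*(-1))) = -10 + 2*(25*(2*z)) = -10 + 2*(50*z) = -10 + 100*z)
(-28192 + V(79)) + 23750/(-8947) = (-28192 + (-10 + 100*79)) + 23750/(-8947) = (-28192 + (-10 + 7900)) + 23750*(-1/8947) = (-28192 + 7890) - 23750/8947 = -20302 - 23750/8947 = -181665744/8947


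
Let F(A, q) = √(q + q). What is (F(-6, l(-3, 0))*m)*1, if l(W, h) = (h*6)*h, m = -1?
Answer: 0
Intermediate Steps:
l(W, h) = 6*h² (l(W, h) = (6*h)*h = 6*h²)
F(A, q) = √2*√q (F(A, q) = √(2*q) = √2*√q)
(F(-6, l(-3, 0))*m)*1 = ((√2*√(6*0²))*(-1))*1 = ((√2*√(6*0))*(-1))*1 = ((√2*√0)*(-1))*1 = ((√2*0)*(-1))*1 = (0*(-1))*1 = 0*1 = 0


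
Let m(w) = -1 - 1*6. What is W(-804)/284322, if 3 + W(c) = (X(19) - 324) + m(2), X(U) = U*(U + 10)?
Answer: 217/284322 ≈ 0.00076322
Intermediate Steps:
m(w) = -7 (m(w) = -1 - 6 = -7)
X(U) = U*(10 + U)
W(c) = 217 (W(c) = -3 + ((19*(10 + 19) - 324) - 7) = -3 + ((19*29 - 324) - 7) = -3 + ((551 - 324) - 7) = -3 + (227 - 7) = -3 + 220 = 217)
W(-804)/284322 = 217/284322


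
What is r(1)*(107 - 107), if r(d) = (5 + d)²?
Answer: 0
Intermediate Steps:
r(1)*(107 - 107) = (5 + 1)²*(107 - 107) = 6²*0 = 36*0 = 0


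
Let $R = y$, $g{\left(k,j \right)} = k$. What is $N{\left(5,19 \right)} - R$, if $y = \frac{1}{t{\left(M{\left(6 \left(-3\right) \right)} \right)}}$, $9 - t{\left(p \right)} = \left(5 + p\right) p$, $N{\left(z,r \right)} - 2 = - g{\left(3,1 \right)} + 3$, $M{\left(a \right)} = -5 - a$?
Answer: $\frac{451}{225} \approx 2.0044$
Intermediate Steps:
$N{\left(z,r \right)} = 2$ ($N{\left(z,r \right)} = 2 + \left(\left(-1\right) 3 + 3\right) = 2 + \left(-3 + 3\right) = 2 + 0 = 2$)
$t{\left(p \right)} = 9 - p \left(5 + p\right)$ ($t{\left(p \right)} = 9 - \left(5 + p\right) p = 9 - p \left(5 + p\right)$)
$y = - \frac{1}{225}$ ($y = \frac{1}{9 - \left(-5 - 6 \left(-3\right)\right)^{2} - 5 \left(-5 - 6 \left(-3\right)\right)} = \frac{1}{9 - \left(-5 - -18\right)^{2} - 5 \left(-5 - -18\right)} = \frac{1}{9 - \left(-5 + 18\right)^{2} - 5 \left(-5 + 18\right)} = \frac{1}{9 - 13^{2} - 65} = \frac{1}{9 - 169 - 65} = \frac{1}{-225} = - \frac{1}{225} \approx -0.0044444$)
$R = - \frac{1}{225} \approx -0.0044444$
$N{\left(5,19 \right)} - R = 2 - - \frac{1}{225} = 2 + \frac{1}{225} = \frac{451}{225}$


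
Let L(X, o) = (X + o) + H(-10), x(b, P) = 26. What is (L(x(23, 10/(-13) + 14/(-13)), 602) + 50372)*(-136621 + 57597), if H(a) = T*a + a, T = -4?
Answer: -4032594720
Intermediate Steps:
H(a) = -3*a (H(a) = -4*a + a = -3*a)
L(X, o) = 30 + X + o (L(X, o) = (X + o) - 3*(-10) = (X + o) + 30 = 30 + X + o)
(L(x(23, 10/(-13) + 14/(-13)), 602) + 50372)*(-136621 + 57597) = ((30 + 26 + 602) + 50372)*(-136621 + 57597) = (658 + 50372)*(-79024) = 51030*(-79024) = -4032594720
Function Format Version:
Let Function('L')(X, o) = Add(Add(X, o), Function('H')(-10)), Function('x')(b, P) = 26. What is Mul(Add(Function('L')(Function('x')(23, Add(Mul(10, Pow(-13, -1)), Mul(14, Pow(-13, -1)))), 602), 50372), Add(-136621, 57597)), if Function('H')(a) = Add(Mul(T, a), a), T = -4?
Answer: -4032594720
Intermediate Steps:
Function('H')(a) = Mul(-3, a) (Function('H')(a) = Add(Mul(-4, a), a) = Mul(-3, a))
Function('L')(X, o) = Add(30, X, o) (Function('L')(X, o) = Add(Add(X, o), Mul(-3, -10)) = Add(Add(X, o), 30) = Add(30, X, o))
Mul(Add(Function('L')(Function('x')(23, Add(Mul(10, Pow(-13, -1)), Mul(14, Pow(-13, -1)))), 602), 50372), Add(-136621, 57597)) = Mul(Add(Add(30, 26, 602), 50372), Add(-136621, 57597)) = Mul(Add(658, 50372), -79024) = Mul(51030, -79024) = -4032594720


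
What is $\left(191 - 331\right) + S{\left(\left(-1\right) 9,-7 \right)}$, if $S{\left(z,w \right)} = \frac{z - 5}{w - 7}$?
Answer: $-139$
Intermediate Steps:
$S{\left(z,w \right)} = \frac{-5 + z}{-7 + w}$
$\left(191 - 331\right) + S{\left(\left(-1\right) 9,-7 \right)} = \left(191 - 331\right) + \frac{-5 - 9}{-7 - 7} = -140 + \frac{-5 - 9}{-14} = -140 - -1 = -140 + 1 = -139$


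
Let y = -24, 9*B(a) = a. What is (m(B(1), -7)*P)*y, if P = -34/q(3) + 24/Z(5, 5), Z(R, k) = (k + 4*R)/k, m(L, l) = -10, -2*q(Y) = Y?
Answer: 6592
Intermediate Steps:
q(Y) = -Y/2
B(a) = a/9
Z(R, k) = (k + 4*R)/k
P = 412/15 (P = -34/((-½*3)) + 24/(((5 + 4*5)/5)) = -34/(-3/2) + 24/(((5 + 20)/5)) = -34*(-⅔) + 24/(((⅕)*25)) = 68/3 + 24/5 = 412/15 ≈ 27.467)
(m(B(1), -7)*P)*y = -10*412/15*(-24) = -824/3*(-24) = 6592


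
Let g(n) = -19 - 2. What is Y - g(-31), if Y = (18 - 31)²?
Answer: 190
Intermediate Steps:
Y = 169 (Y = (-13)² = 169)
g(n) = -21
Y - g(-31) = 169 - 1*(-21) = 169 + 21 = 190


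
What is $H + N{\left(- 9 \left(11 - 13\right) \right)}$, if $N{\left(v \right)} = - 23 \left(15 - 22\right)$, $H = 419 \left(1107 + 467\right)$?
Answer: $659667$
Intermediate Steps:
$H = 659506$ ($H = 419 \cdot 1574 = 659506$)
$N{\left(v \right)} = 161$ ($N{\left(v \right)} = \left(-23\right) \left(-7\right) = 161$)
$H + N{\left(- 9 \left(11 - 13\right) \right)} = 659506 + 161 = 659667$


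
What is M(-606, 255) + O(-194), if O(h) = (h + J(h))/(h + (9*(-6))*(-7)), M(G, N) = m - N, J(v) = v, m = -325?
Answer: -26777/46 ≈ -582.11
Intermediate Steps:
M(G, N) = -325 - N
O(h) = 2*h/(378 + h) (O(h) = (h + h)/(h + (9*(-6))*(-7)) = (2*h)/(h - 54*(-7)) = (2*h)/(h + 378) = (2*h)/(378 + h) = 2*h/(378 + h))
M(-606, 255) + O(-194) = (-325 - 1*255) + 2*(-194)/(378 - 194) = (-325 - 255) + 2*(-194)/184 = -580 + 2*(-194)*(1/184) = -580 - 97/46 = -26777/46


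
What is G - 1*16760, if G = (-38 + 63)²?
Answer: -16135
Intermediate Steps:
G = 625 (G = 25² = 625)
G - 1*16760 = 625 - 1*16760 = 625 - 16760 = -16135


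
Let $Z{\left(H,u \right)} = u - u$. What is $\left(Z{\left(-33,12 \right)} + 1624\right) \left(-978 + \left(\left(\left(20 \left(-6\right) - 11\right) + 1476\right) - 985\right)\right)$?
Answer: $-1003632$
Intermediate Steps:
$Z{\left(H,u \right)} = 0$
$\left(Z{\left(-33,12 \right)} + 1624\right) \left(-978 + \left(\left(\left(20 \left(-6\right) - 11\right) + 1476\right) - 985\right)\right) = \left(0 + 1624\right) \left(-978 + \left(\left(\left(20 \left(-6\right) - 11\right) + 1476\right) - 985\right)\right) = 1624 \left(-978 + \left(\left(\left(-120 - 11\right) + 1476\right) - 985\right)\right) = 1624 \left(-978 + \left(\left(-131 + 1476\right) - 985\right)\right) = 1624 \left(-978 + \left(1345 - 985\right)\right) = 1624 \left(-978 + 360\right) = 1624 \left(-618\right) = -1003632$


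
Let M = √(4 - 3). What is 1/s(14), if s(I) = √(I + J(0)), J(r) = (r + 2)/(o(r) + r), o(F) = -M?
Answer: √3/6 ≈ 0.28868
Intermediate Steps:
M = 1 (M = √1 = 1)
o(F) = -1 (o(F) = -1*1 = -1)
J(r) = (2 + r)/(-1 + r) (J(r) = (r + 2)/(-1 + r) = (2 + r)/(-1 + r))
s(I) = √(-2 + I) (s(I) = √(I + (2 + 0)/(-1 + 0)) = √(I + 2/(-1)) = √(I - 1*2) = √(I - 2) = √(-2 + I))
1/s(14) = 1/(√(-2 + 14)) = 1/(√12) = 1/(2*√3) = √3/6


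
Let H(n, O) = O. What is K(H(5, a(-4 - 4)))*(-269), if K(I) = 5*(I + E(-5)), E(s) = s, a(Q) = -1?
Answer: 8070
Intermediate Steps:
K(I) = -25 + 5*I (K(I) = 5*(I - 5) = 5*(-5 + I) = -25 + 5*I)
K(H(5, a(-4 - 4)))*(-269) = (-25 + 5*(-1))*(-269) = (-25 - 5)*(-269) = -30*(-269) = 8070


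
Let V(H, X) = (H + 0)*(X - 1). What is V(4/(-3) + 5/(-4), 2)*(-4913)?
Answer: 152303/12 ≈ 12692.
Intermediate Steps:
V(H, X) = H*(-1 + X)
V(4/(-3) + 5/(-4), 2)*(-4913) = ((4/(-3) + 5/(-4))*(-1 + 2))*(-4913) = ((4*(-⅓) + 5*(-¼))*1)*(-4913) = ((-4/3 - 5/4)*1)*(-4913) = -31/12*1*(-4913) = -31/12*(-4913) = 152303/12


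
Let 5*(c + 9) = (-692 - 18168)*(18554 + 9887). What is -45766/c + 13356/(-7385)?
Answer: -204640928458/113179831355 ≈ -1.8081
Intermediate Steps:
c = -107279461 (c = -9 + ((-692 - 18168)*(18554 + 9887))/5 = -9 + (-18860*28441)/5 = -9 + (1/5)*(-536397260) = -9 - 107279452 = -107279461)
-45766/c + 13356/(-7385) = -45766/(-107279461) + 13356/(-7385) = -45766*(-1/107279461) + 13356*(-1/7385) = 45766/107279461 - 1908/1055 = -204640928458/113179831355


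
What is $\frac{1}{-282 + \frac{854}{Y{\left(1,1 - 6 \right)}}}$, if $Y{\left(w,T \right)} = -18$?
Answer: $- \frac{9}{2965} \approx -0.0030354$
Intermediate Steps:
$\frac{1}{-282 + \frac{854}{Y{\left(1,1 - 6 \right)}}} = \frac{1}{-282 + \frac{854}{-18}} = \frac{1}{-282 + 854 \left(- \frac{1}{18}\right)} = \frac{1}{-282 - \frac{427}{9}} = \frac{1}{- \frac{2965}{9}} = - \frac{9}{2965}$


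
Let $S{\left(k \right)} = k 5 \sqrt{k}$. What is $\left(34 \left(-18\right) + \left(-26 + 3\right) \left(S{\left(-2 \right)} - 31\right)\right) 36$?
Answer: $3636 + 8280 i \sqrt{2} \approx 3636.0 + 11710.0 i$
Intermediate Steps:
$S{\left(k \right)} = 5 k^{\frac{3}{2}}$ ($S{\left(k \right)} = 5 k \sqrt{k} = 5 k^{\frac{3}{2}}$)
$\left(34 \left(-18\right) + \left(-26 + 3\right) \left(S{\left(-2 \right)} - 31\right)\right) 36 = \left(34 \left(-18\right) + \left(-26 + 3\right) \left(5 \left(-2\right)^{\frac{3}{2}} - 31\right)\right) 36 = \left(-612 - 23 \left(5 \left(- 2 i \sqrt{2}\right) - 31\right)\right) 36 = \left(-612 - 23 \left(- 10 i \sqrt{2} - 31\right)\right) 36 = \left(-612 - 23 \left(-31 - 10 i \sqrt{2}\right)\right) 36 = \left(-612 + \left(713 + 230 i \sqrt{2}\right)\right) 36 = \left(101 + 230 i \sqrt{2}\right) 36 = 3636 + 8280 i \sqrt{2}$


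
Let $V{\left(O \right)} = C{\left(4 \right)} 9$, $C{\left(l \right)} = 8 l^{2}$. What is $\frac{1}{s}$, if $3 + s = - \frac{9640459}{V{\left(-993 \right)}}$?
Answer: $- \frac{1152}{9643915} \approx -0.00011945$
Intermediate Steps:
$V{\left(O \right)} = 1152$ ($V{\left(O \right)} = 8 \cdot 4^{2} \cdot 9 = 8 \cdot 16 \cdot 9 = 128 \cdot 9 = 1152$)
$s = - \frac{9643915}{1152}$ ($s = -3 - \frac{9640459}{1152} = - \frac{9643915}{1152} \approx -8371.5$)
$\frac{1}{s} = \frac{1}{- \frac{9643915}{1152}} = - \frac{1152}{9643915}$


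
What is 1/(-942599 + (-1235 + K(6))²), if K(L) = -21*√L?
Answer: 73159/40800041573 - 25935*√6/163200166292 ≈ 1.4038e-6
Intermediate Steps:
1/(-942599 + (-1235 + K(6))²) = 1/(-942599 + (-1235 - 21*√6)²)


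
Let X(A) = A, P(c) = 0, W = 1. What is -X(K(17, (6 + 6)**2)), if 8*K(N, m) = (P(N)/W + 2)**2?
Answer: -1/2 ≈ -0.50000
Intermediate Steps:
K(N, m) = 1/2 (K(N, m) = (0/1 + 2)**2/8 = (0*1 + 2)**2/8 = (0 + 2)**2/8 = (1/8)*2**2 = (1/8)*4 = 1/2)
-X(K(17, (6 + 6)**2)) = -1*1/2 = -1/2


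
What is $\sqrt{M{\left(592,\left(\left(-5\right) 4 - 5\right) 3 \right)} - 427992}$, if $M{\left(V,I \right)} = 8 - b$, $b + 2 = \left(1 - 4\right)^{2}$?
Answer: $i \sqrt{427991} \approx 654.21 i$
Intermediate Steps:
$b = 7$ ($b = -2 + \left(1 - 4\right)^{2} = -2 + \left(-3\right)^{2} = -2 + 9 = 7$)
$M{\left(V,I \right)} = 1$ ($M{\left(V,I \right)} = 8 - 7 = 1$)
$\sqrt{M{\left(592,\left(\left(-5\right) 4 - 5\right) 3 \right)} - 427992} = \sqrt{1 - 427992} = \sqrt{-427991} = i \sqrt{427991}$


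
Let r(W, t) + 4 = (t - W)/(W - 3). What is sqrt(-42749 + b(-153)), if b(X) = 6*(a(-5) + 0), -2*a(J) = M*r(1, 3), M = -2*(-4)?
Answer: I*sqrt(42629) ≈ 206.47*I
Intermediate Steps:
r(W, t) = -4 + (t - W)/(-3 + W) (r(W, t) = -4 + (t - W)/(W - 3) = -4 + (t - W)/(-3 + W))
M = 8
a(J) = 20 (a(J) = -4*(12 + 3 - 5*1)/(-3 + 1) = -4*(12 + 3 - 5)/(-2) = -4*(-1/2*10) = -4*(-5) = -1/2*(-40) = 20)
b(X) = 120 (b(X) = 6*(20 + 0) = 6*20 = 120)
sqrt(-42749 + b(-153)) = sqrt(-42749 + 120) = sqrt(-42629) = I*sqrt(42629)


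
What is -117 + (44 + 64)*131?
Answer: 14031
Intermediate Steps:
-117 + (44 + 64)*131 = -117 + 108*131 = -117 + 14148 = 14031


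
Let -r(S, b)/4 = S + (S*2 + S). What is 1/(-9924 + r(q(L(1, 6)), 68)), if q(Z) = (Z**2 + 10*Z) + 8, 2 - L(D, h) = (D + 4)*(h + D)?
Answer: -1/22196 ≈ -4.5053e-5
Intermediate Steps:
L(D, h) = 2 - (4 + D)*(D + h) (L(D, h) = 2 - (D + 4)*(h + D) = 2 - (4 + D)*(D + h))
q(Z) = 8 + Z**2 + 10*Z
r(S, b) = -16*S (r(S, b) = -4*(S + (S*2 + S)) = -4*(S + (2*S + S)) = -4*(S + 3*S) = -16*S)
1/(-9924 + r(q(L(1, 6)), 68)) = 1/(-9924 - 16*(8 + (2 - 1*1**2 - 4*1 - 4*6 - 1*1*6)**2 + 10*(2 - 1*1**2 - 4*1 - 4*6 - 1*1*6))) = 1/(-9924 - 16*(8 + (2 - 1*1 - 4 - 24 - 6)**2 + 10*(2 - 1*1 - 4 - 24 - 6))) = 1/(-9924 - 16*(8 + (2 - 1 - 4 - 24 - 6)**2 + 10*(2 - 1 - 4 - 24 - 6))) = 1/(-9924 - 16*(8 + (-33)**2 + 10*(-33))) = 1/(-9924 - 16*(8 + 1089 - 330)) = 1/(-9924 - 16*767) = 1/(-9924 - 12272) = 1/(-22196) = -1/22196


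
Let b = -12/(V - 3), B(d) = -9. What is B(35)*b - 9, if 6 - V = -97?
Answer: -198/25 ≈ -7.9200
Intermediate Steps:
V = 103 (V = 6 - 1*(-97) = 6 + 97 = 103)
b = -3/25 (b = -12/(103 - 3) = -12/100 = -12*1/100 = -3/25 ≈ -0.12000)
B(35)*b - 9 = -9*(-3/25) - 9 = 27/25 - 9 = -198/25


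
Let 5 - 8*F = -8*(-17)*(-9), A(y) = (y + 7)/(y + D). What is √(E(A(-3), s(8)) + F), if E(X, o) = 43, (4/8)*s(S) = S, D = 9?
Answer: 11*√26/4 ≈ 14.022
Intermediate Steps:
A(y) = (7 + y)/(9 + y) (A(y) = (y + 7)/(y + 9) = (7 + y)/(9 + y))
s(S) = 2*S
F = 1229/8 (F = 5/8 - (-8*(-17))*(-9)/8 = 5/8 - 17*(-9) = 5/8 - ⅛*(-1224) = 5/8 + 153 = 1229/8 ≈ 153.63)
√(E(A(-3), s(8)) + F) = √(43 + 1229/8) = √(1573/8) = 11*√26/4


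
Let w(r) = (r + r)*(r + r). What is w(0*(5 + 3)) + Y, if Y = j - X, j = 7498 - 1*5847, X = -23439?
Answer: 25090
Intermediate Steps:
j = 1651 (j = 7498 - 5847 = 1651)
w(r) = 4*r**2 (w(r) = (2*r)*(2*r) = 4*r**2)
Y = 25090 (Y = 1651 - 1*(-23439) = 1651 + 23439 = 25090)
w(0*(5 + 3)) + Y = 4*(0*(5 + 3))**2 + 25090 = 4*(0*8)**2 + 25090 = 4*0**2 + 25090 = 4*0 + 25090 = 0 + 25090 = 25090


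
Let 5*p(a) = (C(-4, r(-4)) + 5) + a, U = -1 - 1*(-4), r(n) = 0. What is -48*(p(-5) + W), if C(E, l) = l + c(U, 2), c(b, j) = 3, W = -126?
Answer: 30096/5 ≈ 6019.2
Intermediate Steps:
U = 3 (U = -1 + 4 = 3)
C(E, l) = 3 + l (C(E, l) = l + 3 = 3 + l)
p(a) = 8/5 + a/5 (p(a) = (((3 + 0) + 5) + a)/5 = ((3 + 5) + a)/5 = (8 + a)/5 = 8/5 + a/5)
-48*(p(-5) + W) = -48*((8/5 + (1/5)*(-5)) - 126) = -48*((8/5 - 1) - 126) = -48*(3/5 - 126) = -48*(-627/5) = 30096/5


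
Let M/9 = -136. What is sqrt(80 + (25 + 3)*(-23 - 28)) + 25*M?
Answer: -30600 + 2*I*sqrt(337) ≈ -30600.0 + 36.715*I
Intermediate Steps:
M = -1224 (M = 9*(-136) = -1224)
sqrt(80 + (25 + 3)*(-23 - 28)) + 25*M = sqrt(80 + (25 + 3)*(-23 - 28)) + 25*(-1224) = sqrt(80 + 28*(-51)) - 30600 = sqrt(80 - 1428) - 30600 = sqrt(-1348) - 30600 = 2*I*sqrt(337) - 30600 = -30600 + 2*I*sqrt(337)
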